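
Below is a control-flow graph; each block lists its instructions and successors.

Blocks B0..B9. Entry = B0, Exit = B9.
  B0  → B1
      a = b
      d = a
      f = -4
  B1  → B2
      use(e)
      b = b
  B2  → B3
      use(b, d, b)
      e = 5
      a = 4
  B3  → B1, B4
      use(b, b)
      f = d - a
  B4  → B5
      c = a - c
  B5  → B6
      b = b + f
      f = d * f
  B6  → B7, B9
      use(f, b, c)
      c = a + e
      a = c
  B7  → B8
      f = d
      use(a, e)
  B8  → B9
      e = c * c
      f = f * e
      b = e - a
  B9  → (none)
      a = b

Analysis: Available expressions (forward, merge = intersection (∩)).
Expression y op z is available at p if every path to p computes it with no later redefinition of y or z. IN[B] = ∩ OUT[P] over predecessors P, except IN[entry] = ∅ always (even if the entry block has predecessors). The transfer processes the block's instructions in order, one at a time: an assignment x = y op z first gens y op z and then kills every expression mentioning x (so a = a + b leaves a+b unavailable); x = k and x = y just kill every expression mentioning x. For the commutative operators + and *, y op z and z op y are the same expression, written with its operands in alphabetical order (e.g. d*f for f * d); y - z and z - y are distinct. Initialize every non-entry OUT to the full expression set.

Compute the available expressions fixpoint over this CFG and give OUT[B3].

Answer: {d-a}

Derivation:
Converged values:
  B0:   IN={}   OUT={}
  B1:   IN={}   OUT={}
  B2:   IN={}   OUT={}
  B3:   IN={}   OUT={d-a}
  B4:   IN={d-a}   OUT={d-a}
  B5:   IN={d-a}   OUT={d-a}
  B6:   IN={d-a}   OUT={}
  B7:   IN={}   OUT={}
  B8:   IN={}   OUT={c*c, e-a}
  B9:   IN={}   OUT={}

Merge at B3: IN[B3] = OUT[B2] = {}
Applying B3's transfer function to that IN value gives OUT[B3] (row B3 above).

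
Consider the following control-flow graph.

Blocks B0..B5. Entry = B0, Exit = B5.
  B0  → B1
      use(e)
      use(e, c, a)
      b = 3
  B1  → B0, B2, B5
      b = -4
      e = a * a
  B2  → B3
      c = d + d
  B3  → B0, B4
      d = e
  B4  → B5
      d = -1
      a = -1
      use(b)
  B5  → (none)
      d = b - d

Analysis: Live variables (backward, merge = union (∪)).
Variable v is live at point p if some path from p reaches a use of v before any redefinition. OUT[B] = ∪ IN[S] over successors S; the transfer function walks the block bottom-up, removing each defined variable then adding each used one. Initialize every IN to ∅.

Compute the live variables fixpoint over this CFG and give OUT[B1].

Answer: {a, b, c, d, e}

Working:
Per-block solution:
  B0: | IN={a, c, d, e} | OUT={a, c, d}
  B1: | IN={a, c, d} | OUT={a, b, c, d, e}
  B2: | IN={a, b, d, e} | OUT={a, b, c, e}
  B3: | IN={a, b, c, e} | OUT={a, b, c, d, e}
  B4: | IN={b} | OUT={b, d}
  B5: | IN={b, d} | OUT={}

Merge at B1: OUT[B1] = IN[B0] ⊔ IN[B2] ⊔ IN[B5] = {a, b, c, d, e}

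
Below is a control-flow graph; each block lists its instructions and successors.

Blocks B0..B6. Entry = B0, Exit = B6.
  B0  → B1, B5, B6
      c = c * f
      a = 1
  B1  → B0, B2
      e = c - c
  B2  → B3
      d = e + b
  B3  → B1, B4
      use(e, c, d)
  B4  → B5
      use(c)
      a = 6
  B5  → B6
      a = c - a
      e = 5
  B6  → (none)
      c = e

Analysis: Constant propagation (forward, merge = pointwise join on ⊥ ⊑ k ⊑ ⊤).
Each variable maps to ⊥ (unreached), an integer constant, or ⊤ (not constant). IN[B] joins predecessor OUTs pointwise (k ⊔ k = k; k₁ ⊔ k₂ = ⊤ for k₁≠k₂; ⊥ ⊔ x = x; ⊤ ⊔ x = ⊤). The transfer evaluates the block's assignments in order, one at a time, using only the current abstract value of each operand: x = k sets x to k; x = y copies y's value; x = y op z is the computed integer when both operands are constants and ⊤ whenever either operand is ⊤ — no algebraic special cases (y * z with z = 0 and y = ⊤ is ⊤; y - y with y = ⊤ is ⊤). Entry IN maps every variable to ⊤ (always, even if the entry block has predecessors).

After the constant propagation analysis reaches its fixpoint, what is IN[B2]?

Fixpoint table:
  B0:  IN=(all ⊤)  OUT={a:1; rest ⊤}
  B1:  IN={a:1; rest ⊤}  OUT={a:1; rest ⊤}
  B2:  IN={a:1; rest ⊤}  OUT={a:1; rest ⊤}
  B3:  IN={a:1; rest ⊤}  OUT={a:1; rest ⊤}
  B4:  IN={a:1; rest ⊤}  OUT={a:6; rest ⊤}
  B5:  IN=(all ⊤)  OUT={e:5; rest ⊤}
  B6:  IN=(all ⊤)  OUT=(all ⊤)

Merge at B2: IN[B2] = OUT[B1] = {a: 1, b: ⊤, c: ⊤, d: ⊤, e: ⊤, f: ⊤}

Answer: {a: 1, b: ⊤, c: ⊤, d: ⊤, e: ⊤, f: ⊤}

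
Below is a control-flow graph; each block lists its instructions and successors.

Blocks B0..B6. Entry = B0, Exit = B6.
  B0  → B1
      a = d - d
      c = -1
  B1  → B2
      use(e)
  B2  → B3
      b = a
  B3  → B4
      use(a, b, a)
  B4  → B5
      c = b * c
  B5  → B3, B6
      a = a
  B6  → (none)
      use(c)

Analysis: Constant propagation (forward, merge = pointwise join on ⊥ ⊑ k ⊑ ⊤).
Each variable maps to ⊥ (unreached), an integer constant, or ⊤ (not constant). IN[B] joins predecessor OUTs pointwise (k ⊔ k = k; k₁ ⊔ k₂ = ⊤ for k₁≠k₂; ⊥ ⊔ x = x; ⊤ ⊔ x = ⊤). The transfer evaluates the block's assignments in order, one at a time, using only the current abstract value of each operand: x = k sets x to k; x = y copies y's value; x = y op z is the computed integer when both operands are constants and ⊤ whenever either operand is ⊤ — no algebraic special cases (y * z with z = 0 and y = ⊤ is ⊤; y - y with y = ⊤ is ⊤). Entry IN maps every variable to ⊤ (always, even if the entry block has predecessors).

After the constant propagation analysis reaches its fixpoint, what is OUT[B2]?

Per-block solution:
  B0: | IN=(all ⊤) | OUT={c:-1; rest ⊤}
  B1: | IN={c:-1; rest ⊤} | OUT={c:-1; rest ⊤}
  B2: | IN={c:-1; rest ⊤} | OUT={c:-1; rest ⊤}
  B3: | IN=(all ⊤) | OUT=(all ⊤)
  B4: | IN=(all ⊤) | OUT=(all ⊤)
  B5: | IN=(all ⊤) | OUT=(all ⊤)
  B6: | IN=(all ⊤) | OUT=(all ⊤)

Merge at B2: IN[B2] = OUT[B1] = {a: ⊤, b: ⊤, c: -1, d: ⊤, e: ⊤, f: ⊤}
Applying B2's transfer function to that IN value gives OUT[B2] (row B2 above).

Answer: {a: ⊤, b: ⊤, c: -1, d: ⊤, e: ⊤, f: ⊤}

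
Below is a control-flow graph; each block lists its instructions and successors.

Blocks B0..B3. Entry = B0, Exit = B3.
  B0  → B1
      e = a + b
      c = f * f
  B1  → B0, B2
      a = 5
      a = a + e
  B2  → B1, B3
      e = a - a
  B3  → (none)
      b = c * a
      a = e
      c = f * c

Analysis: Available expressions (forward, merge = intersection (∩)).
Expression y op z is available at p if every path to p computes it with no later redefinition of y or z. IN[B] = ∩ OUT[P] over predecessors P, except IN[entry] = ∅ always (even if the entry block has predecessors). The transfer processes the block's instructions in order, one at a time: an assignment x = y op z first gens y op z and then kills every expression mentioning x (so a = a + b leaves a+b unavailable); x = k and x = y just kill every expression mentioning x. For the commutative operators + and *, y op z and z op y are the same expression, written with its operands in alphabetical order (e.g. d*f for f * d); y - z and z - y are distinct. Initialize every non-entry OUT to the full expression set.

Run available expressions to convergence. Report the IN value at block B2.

Per-block solution:
  B0:   IN={}   OUT={a+b, f*f}
  B1:   IN={f*f}   OUT={f*f}
  B2:   IN={f*f}   OUT={a-a, f*f}
  B3:   IN={a-a, f*f}   OUT={f*f}

Merge at B2: IN[B2] = OUT[B1] = {f*f}

Answer: {f*f}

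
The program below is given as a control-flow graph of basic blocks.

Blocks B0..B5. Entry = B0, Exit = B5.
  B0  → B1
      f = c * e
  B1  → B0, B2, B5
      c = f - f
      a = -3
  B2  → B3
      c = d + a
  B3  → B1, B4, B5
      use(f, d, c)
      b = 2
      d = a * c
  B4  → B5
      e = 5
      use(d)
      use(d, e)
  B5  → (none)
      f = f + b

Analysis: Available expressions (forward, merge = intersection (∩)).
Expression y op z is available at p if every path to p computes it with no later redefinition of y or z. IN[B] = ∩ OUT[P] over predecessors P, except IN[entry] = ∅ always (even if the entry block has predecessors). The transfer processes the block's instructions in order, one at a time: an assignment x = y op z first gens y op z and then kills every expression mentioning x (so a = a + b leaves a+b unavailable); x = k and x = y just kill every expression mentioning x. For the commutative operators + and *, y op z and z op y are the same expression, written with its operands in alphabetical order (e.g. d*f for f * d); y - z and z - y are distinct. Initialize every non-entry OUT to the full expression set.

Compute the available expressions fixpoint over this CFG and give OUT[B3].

Per-block solution:
  B0:  IN={}  OUT={c*e}
  B1:  IN={}  OUT={f-f}
  B2:  IN={f-f}  OUT={a+d, f-f}
  B3:  IN={a+d, f-f}  OUT={a*c, f-f}
  B4:  IN={a*c, f-f}  OUT={a*c, f-f}
  B5:  IN={f-f}  OUT={}

Merge at B3: IN[B3] = OUT[B2] = {a+d, f-f}
Applying B3's transfer function to that IN value gives OUT[B3] (row B3 above).

Answer: {a*c, f-f}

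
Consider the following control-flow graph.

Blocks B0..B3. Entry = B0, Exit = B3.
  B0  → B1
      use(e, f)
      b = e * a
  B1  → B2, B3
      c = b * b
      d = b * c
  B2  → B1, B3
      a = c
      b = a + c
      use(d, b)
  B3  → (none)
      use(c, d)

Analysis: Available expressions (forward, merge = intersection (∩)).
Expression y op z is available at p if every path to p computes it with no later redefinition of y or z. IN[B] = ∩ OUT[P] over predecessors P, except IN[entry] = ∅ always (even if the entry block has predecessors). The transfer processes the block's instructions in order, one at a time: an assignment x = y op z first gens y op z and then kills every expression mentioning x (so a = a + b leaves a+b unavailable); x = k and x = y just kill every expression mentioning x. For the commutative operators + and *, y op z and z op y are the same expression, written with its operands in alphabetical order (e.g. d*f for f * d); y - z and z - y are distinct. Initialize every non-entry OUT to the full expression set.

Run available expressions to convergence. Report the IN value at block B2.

Converged values:
  B0: | IN={} | OUT={a*e}
  B1: | IN={} | OUT={b*b, b*c}
  B2: | IN={b*b, b*c} | OUT={a+c}
  B3: | IN={} | OUT={}

Merge at B2: IN[B2] = OUT[B1] = {b*b, b*c}

Answer: {b*b, b*c}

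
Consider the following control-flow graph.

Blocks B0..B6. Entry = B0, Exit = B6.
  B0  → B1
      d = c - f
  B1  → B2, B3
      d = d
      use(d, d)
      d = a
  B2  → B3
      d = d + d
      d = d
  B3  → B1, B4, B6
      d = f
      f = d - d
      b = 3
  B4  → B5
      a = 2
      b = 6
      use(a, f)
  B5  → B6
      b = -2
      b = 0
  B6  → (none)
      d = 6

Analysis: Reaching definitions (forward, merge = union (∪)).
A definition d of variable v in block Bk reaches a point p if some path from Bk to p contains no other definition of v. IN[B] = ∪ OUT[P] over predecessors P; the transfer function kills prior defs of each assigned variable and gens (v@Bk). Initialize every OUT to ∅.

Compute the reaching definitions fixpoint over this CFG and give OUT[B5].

Answer: {a@B4, b@B5, d@B3, f@B3}

Derivation:
Fixpoint table:
  B0:  IN={}  OUT={d@B0}
  B1:  IN={b@B3, d@B0, d@B3, f@B3}  OUT={b@B3, d@B1, f@B3}
  B2:  IN={b@B3, d@B1, f@B3}  OUT={b@B3, d@B2, f@B3}
  B3:  IN={b@B3, d@B1, d@B2, f@B3}  OUT={b@B3, d@B3, f@B3}
  B4:  IN={b@B3, d@B3, f@B3}  OUT={a@B4, b@B4, d@B3, f@B3}
  B5:  IN={a@B4, b@B4, d@B3, f@B3}  OUT={a@B4, b@B5, d@B3, f@B3}
  B6:  IN={a@B4, b@B3, b@B5, d@B3, f@B3}  OUT={a@B4, b@B3, b@B5, d@B6, f@B3}

Merge at B5: IN[B5] = OUT[B4] = {a@B4, b@B4, d@B3, f@B3}
Applying B5's transfer function to that IN value gives OUT[B5] (row B5 above).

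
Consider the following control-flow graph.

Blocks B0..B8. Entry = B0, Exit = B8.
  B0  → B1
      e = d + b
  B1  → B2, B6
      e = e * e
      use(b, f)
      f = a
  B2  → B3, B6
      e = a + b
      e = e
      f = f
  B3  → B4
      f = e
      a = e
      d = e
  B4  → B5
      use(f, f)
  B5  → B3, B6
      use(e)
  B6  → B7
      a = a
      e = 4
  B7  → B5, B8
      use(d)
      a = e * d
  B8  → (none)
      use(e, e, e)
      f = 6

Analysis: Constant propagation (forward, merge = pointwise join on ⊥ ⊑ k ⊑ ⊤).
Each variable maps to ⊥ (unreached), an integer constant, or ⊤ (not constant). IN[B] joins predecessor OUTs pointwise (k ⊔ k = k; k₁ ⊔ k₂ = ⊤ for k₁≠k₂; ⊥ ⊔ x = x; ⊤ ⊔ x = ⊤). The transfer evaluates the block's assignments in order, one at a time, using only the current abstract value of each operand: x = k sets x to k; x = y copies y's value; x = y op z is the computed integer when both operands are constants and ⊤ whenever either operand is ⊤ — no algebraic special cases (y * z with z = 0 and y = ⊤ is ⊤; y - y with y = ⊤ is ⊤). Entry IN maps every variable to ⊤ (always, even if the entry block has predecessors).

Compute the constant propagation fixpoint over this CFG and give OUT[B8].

Answer: {a: ⊤, b: ⊤, c: ⊤, d: ⊤, e: 4, f: 6}

Working:
Fixpoint table:
  B0:   IN=(all ⊤)   OUT=(all ⊤)
  B1:   IN=(all ⊤)   OUT=(all ⊤)
  B2:   IN=(all ⊤)   OUT=(all ⊤)
  B3:   IN=(all ⊤)   OUT=(all ⊤)
  B4:   IN=(all ⊤)   OUT=(all ⊤)
  B5:   IN=(all ⊤)   OUT=(all ⊤)
  B6:   IN=(all ⊤)   OUT={e:4; rest ⊤}
  B7:   IN={e:4; rest ⊤}   OUT={e:4; rest ⊤}
  B8:   IN={e:4; rest ⊤}   OUT={e:4, f:6; rest ⊤}

Merge at B8: IN[B8] = OUT[B7] = {a: ⊤, b: ⊤, c: ⊤, d: ⊤, e: 4, f: ⊤}
Applying B8's transfer function to that IN value gives OUT[B8] (row B8 above).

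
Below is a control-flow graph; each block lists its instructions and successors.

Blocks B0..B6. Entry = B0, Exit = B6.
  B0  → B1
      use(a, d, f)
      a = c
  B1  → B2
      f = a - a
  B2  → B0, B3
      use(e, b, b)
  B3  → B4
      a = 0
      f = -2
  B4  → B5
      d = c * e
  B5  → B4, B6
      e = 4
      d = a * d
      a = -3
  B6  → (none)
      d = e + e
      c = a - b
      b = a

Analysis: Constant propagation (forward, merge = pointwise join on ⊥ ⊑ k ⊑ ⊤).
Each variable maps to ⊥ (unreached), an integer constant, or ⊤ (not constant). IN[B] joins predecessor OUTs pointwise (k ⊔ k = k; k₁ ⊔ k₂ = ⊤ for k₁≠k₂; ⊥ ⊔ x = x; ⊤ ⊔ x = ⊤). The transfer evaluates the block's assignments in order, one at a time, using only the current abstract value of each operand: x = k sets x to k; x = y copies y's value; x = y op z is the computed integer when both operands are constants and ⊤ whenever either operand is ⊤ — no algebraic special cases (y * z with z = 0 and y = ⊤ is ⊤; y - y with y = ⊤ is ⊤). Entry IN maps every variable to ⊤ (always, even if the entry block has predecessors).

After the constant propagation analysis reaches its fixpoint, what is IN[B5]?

Per-block solution:
  B0: | IN=(all ⊤) | OUT=(all ⊤)
  B1: | IN=(all ⊤) | OUT=(all ⊤)
  B2: | IN=(all ⊤) | OUT=(all ⊤)
  B3: | IN=(all ⊤) | OUT={a:0, f:-2; rest ⊤}
  B4: | IN={f:-2; rest ⊤} | OUT={f:-2; rest ⊤}
  B5: | IN={f:-2; rest ⊤} | OUT={a:-3, e:4, f:-2; rest ⊤}
  B6: | IN={a:-3, e:4, f:-2; rest ⊤} | OUT={a:-3, b:-3, d:8, e:4, f:-2; rest ⊤}

Merge at B5: IN[B5] = OUT[B4] = {a: ⊤, b: ⊤, c: ⊤, d: ⊤, e: ⊤, f: -2}

Answer: {a: ⊤, b: ⊤, c: ⊤, d: ⊤, e: ⊤, f: -2}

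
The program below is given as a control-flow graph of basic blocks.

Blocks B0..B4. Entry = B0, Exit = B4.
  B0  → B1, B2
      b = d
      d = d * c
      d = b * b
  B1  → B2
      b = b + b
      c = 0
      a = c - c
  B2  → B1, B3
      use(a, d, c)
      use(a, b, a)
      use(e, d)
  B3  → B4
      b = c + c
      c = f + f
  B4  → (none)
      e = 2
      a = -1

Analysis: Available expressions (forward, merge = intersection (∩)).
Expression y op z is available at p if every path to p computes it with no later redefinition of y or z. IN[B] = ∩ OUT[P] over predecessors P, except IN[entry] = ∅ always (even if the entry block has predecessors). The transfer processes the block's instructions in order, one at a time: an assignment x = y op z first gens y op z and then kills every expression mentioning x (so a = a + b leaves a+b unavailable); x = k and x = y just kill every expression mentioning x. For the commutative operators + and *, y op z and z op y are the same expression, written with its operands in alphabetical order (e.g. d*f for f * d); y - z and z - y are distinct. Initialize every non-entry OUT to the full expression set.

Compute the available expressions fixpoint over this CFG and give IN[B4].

Fixpoint table:
  B0: | IN={} | OUT={b*b}
  B1: | IN={} | OUT={c-c}
  B2: | IN={} | OUT={}
  B3: | IN={} | OUT={f+f}
  B4: | IN={f+f} | OUT={f+f}

Merge at B4: IN[B4] = OUT[B3] = {f+f}

Answer: {f+f}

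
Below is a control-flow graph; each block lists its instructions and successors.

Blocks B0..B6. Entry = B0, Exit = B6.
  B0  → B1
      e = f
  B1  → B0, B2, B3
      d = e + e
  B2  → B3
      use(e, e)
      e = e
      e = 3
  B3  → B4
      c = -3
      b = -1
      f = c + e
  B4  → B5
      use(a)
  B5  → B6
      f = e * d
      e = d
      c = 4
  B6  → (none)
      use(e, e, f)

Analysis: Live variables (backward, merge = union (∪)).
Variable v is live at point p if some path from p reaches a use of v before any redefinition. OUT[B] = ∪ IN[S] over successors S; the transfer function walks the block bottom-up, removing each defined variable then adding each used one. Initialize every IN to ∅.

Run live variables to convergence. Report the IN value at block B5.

Converged values:
  B0:   IN={a, f}   OUT={a, e, f}
  B1:   IN={a, e, f}   OUT={a, d, e, f}
  B2:   IN={a, d, e}   OUT={a, d, e}
  B3:   IN={a, d, e}   OUT={a, d, e}
  B4:   IN={a, d, e}   OUT={d, e}
  B5:   IN={d, e}   OUT={e, f}
  B6:   IN={e, f}   OUT={}

Merge at B5: OUT[B5] = IN[B6] = {e, f}
Applying B5's transfer function to that OUT value gives IN[B5] (row B5 above).

Answer: {d, e}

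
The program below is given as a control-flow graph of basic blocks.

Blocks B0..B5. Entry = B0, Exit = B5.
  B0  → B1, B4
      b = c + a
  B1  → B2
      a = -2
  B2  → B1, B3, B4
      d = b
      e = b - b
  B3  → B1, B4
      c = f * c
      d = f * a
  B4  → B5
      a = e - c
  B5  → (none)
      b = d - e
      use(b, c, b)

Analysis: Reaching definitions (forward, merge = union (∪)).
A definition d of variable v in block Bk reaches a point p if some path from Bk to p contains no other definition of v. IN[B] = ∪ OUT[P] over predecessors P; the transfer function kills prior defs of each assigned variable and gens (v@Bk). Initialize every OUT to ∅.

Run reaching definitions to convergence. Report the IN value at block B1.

Fixpoint table:
  B0: | IN={} | OUT={b@B0}
  B1: | IN={a@B1, b@B0, c@B3, d@B2, d@B3, e@B2} | OUT={a@B1, b@B0, c@B3, d@B2, d@B3, e@B2}
  B2: | IN={a@B1, b@B0, c@B3, d@B2, d@B3, e@B2} | OUT={a@B1, b@B0, c@B3, d@B2, e@B2}
  B3: | IN={a@B1, b@B0, c@B3, d@B2, e@B2} | OUT={a@B1, b@B0, c@B3, d@B3, e@B2}
  B4: | IN={a@B1, b@B0, c@B3, d@B2, d@B3, e@B2} | OUT={a@B4, b@B0, c@B3, d@B2, d@B3, e@B2}
  B5: | IN={a@B4, b@B0, c@B3, d@B2, d@B3, e@B2} | OUT={a@B4, b@B5, c@B3, d@B2, d@B3, e@B2}

Merge at B1: IN[B1] = OUT[B0] ⊔ OUT[B2] ⊔ OUT[B3] = {a@B1, b@B0, c@B3, d@B2, d@B3, e@B2}

Answer: {a@B1, b@B0, c@B3, d@B2, d@B3, e@B2}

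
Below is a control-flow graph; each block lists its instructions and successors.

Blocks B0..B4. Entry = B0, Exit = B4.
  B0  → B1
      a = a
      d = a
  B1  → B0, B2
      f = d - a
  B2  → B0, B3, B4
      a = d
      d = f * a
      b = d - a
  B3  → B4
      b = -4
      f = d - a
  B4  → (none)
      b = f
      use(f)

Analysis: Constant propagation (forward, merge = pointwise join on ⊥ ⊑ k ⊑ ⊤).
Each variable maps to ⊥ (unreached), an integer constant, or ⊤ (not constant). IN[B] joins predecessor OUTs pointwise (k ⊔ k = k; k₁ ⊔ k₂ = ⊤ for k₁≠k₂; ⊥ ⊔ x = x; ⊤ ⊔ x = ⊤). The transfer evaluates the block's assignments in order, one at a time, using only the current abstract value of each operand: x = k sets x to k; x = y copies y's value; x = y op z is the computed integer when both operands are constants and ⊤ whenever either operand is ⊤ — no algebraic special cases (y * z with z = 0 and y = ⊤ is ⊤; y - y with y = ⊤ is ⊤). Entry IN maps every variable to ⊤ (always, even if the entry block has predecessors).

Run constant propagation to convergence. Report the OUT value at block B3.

Fixpoint table:
  B0: | IN=(all ⊤) | OUT=(all ⊤)
  B1: | IN=(all ⊤) | OUT=(all ⊤)
  B2: | IN=(all ⊤) | OUT=(all ⊤)
  B3: | IN=(all ⊤) | OUT={b:-4; rest ⊤}
  B4: | IN=(all ⊤) | OUT=(all ⊤)

Merge at B3: IN[B3] = OUT[B2] = {a: ⊤, b: ⊤, c: ⊤, d: ⊤, e: ⊤, f: ⊤}
Applying B3's transfer function to that IN value gives OUT[B3] (row B3 above).

Answer: {a: ⊤, b: -4, c: ⊤, d: ⊤, e: ⊤, f: ⊤}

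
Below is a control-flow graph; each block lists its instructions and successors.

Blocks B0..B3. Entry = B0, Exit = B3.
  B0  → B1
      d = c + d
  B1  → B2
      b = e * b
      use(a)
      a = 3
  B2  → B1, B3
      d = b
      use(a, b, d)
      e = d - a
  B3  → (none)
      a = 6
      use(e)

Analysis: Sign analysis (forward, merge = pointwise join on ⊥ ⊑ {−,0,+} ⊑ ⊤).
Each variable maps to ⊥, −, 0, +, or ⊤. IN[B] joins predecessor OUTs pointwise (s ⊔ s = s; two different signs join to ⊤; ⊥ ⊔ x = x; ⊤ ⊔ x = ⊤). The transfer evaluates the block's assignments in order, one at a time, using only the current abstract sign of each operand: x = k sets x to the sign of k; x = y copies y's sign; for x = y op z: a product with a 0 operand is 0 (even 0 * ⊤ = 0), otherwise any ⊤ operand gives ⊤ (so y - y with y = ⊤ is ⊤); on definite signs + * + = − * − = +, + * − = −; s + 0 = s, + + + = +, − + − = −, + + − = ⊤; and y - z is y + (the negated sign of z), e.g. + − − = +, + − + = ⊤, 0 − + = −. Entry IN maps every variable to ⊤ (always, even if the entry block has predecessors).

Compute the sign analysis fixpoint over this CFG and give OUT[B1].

Answer: {a: +, b: ⊤, c: ⊤, d: ⊤, e: ⊤, f: ⊤}

Derivation:
Converged values:
  B0:   IN=(all ⊤)   OUT=(all ⊤)
  B1:   IN=(all ⊤)   OUT={a:+; rest ⊤}
  B2:   IN={a:+; rest ⊤}   OUT={a:+; rest ⊤}
  B3:   IN={a:+; rest ⊤}   OUT={a:+; rest ⊤}

Merge at B1: IN[B1] = OUT[B0] ⊔ OUT[B2] = {a: ⊤, b: ⊤, c: ⊤, d: ⊤, e: ⊤, f: ⊤}
Applying B1's transfer function to that IN value gives OUT[B1] (row B1 above).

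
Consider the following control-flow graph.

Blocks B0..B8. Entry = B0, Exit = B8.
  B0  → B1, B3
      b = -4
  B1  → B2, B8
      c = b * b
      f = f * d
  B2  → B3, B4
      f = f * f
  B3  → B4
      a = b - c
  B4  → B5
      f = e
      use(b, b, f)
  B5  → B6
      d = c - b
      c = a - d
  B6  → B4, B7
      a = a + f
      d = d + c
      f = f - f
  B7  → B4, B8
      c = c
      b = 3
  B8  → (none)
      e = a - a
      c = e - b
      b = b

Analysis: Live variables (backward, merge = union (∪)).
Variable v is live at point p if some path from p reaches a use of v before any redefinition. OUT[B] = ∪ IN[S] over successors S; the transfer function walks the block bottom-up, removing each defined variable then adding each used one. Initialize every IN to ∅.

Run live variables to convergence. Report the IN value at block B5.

Per-block solution:
  B0:   IN={a, c, d, e, f}   OUT={a, b, c, d, e, f}
  B1:   IN={a, b, d, e, f}   OUT={a, b, c, e, f}
  B2:   IN={a, b, c, e, f}   OUT={a, b, c, e}
  B3:   IN={b, c, e}   OUT={a, b, c, e}
  B4:   IN={a, b, c, e}   OUT={a, b, c, e, f}
  B5:   IN={a, b, c, e, f}   OUT={a, b, c, d, e, f}
  B6:   IN={a, b, c, d, e, f}   OUT={a, b, c, e}
  B7:   IN={a, c, e}   OUT={a, b, c, e}
  B8:   IN={a, b}   OUT={}

Merge at B5: OUT[B5] = IN[B6] = {a, b, c, d, e, f}
Applying B5's transfer function to that OUT value gives IN[B5] (row B5 above).

Answer: {a, b, c, e, f}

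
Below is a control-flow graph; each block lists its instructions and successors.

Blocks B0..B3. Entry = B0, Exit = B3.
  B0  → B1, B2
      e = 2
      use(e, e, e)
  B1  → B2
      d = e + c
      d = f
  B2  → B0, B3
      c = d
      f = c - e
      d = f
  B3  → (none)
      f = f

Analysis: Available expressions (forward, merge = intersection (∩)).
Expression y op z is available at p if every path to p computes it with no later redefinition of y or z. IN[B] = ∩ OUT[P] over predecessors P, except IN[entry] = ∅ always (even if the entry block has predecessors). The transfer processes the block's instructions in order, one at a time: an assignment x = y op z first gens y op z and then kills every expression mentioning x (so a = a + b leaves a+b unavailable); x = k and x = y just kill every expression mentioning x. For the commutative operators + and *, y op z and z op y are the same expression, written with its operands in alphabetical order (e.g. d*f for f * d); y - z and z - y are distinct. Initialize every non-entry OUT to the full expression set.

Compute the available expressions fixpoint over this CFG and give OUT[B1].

Per-block solution:
  B0:   IN={}   OUT={}
  B1:   IN={}   OUT={c+e}
  B2:   IN={}   OUT={c-e}
  B3:   IN={c-e}   OUT={c-e}

Merge at B1: IN[B1] = OUT[B0] = {}
Applying B1's transfer function to that IN value gives OUT[B1] (row B1 above).

Answer: {c+e}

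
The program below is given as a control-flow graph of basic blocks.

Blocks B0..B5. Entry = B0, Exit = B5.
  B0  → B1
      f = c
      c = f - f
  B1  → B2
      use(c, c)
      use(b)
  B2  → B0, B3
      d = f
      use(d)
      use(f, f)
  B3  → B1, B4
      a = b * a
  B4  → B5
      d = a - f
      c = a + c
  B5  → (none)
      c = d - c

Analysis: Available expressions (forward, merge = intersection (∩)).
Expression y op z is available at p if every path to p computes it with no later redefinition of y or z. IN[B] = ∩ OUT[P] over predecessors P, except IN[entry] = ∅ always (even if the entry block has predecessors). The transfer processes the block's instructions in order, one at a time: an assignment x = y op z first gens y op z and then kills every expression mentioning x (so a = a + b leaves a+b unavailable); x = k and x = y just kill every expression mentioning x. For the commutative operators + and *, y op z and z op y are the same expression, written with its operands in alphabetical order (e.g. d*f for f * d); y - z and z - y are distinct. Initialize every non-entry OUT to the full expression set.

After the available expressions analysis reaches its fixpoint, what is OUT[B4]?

Answer: {a-f, f-f}

Derivation:
Per-block solution:
  B0:   IN={}   OUT={f-f}
  B1:   IN={f-f}   OUT={f-f}
  B2:   IN={f-f}   OUT={f-f}
  B3:   IN={f-f}   OUT={f-f}
  B4:   IN={f-f}   OUT={a-f, f-f}
  B5:   IN={a-f, f-f}   OUT={a-f, f-f}

Merge at B4: IN[B4] = OUT[B3] = {f-f}
Applying B4's transfer function to that IN value gives OUT[B4] (row B4 above).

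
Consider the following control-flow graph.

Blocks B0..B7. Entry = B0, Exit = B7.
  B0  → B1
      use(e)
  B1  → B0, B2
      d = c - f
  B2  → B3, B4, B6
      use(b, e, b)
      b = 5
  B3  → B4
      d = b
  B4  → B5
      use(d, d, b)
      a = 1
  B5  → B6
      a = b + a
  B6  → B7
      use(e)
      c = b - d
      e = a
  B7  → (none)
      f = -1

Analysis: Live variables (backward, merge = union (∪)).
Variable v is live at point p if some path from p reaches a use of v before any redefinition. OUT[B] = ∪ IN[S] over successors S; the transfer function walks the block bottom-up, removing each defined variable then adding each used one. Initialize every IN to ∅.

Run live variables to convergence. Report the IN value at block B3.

Fixpoint table:
  B0:  IN={a, b, c, e, f}  OUT={a, b, c, e, f}
  B1:  IN={a, b, c, e, f}  OUT={a, b, c, d, e, f}
  B2:  IN={a, b, d, e}  OUT={a, b, d, e}
  B3:  IN={b, e}  OUT={b, d, e}
  B4:  IN={b, d, e}  OUT={a, b, d, e}
  B5:  IN={a, b, d, e}  OUT={a, b, d, e}
  B6:  IN={a, b, d, e}  OUT={}
  B7:  IN={}  OUT={}

Merge at B3: OUT[B3] = IN[B4] = {b, d, e}
Applying B3's transfer function to that OUT value gives IN[B3] (row B3 above).

Answer: {b, e}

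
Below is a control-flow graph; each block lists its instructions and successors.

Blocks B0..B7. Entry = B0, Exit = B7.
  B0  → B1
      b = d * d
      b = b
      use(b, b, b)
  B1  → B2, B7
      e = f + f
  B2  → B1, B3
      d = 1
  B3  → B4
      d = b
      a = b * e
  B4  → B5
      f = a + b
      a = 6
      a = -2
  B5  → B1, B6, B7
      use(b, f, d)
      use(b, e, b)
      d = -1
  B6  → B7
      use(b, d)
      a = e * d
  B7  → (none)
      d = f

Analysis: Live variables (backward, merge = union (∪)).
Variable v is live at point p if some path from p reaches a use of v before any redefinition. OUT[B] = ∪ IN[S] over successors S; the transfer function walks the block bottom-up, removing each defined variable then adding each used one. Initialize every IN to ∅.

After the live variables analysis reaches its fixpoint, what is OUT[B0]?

Fixpoint table:
  B0:  IN={d, f}  OUT={b, f}
  B1:  IN={b, f}  OUT={b, e, f}
  B2:  IN={b, e, f}  OUT={b, e, f}
  B3:  IN={b, e}  OUT={a, b, d, e}
  B4:  IN={a, b, d, e}  OUT={b, d, e, f}
  B5:  IN={b, d, e, f}  OUT={b, d, e, f}
  B6:  IN={b, d, e, f}  OUT={f}
  B7:  IN={f}  OUT={}

Merge at B0: OUT[B0] = IN[B1] = {b, f}

Answer: {b, f}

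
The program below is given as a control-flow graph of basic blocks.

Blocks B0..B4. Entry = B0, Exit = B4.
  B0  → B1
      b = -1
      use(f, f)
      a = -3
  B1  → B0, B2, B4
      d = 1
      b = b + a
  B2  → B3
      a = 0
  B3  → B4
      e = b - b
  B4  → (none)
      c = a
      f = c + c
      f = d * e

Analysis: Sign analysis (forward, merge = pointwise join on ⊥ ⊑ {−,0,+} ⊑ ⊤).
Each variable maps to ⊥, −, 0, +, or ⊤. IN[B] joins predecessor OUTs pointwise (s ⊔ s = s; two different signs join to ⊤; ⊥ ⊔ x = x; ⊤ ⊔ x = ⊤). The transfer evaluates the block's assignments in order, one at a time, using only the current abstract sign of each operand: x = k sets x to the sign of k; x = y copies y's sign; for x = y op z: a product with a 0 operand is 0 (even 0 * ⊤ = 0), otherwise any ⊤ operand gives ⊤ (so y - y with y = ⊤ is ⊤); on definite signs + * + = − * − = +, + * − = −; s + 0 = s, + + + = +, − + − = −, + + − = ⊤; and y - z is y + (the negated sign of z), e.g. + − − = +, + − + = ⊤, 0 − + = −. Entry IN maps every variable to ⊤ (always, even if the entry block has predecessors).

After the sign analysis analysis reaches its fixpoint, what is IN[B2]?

Answer: {a: -, b: -, c: ⊤, d: +, e: ⊤, f: ⊤}

Derivation:
Converged values:
  B0: | IN=(all ⊤) | OUT={a:-, b:-; rest ⊤}
  B1: | IN={a:-, b:-; rest ⊤} | OUT={a:-, b:-, d:+; rest ⊤}
  B2: | IN={a:-, b:-, d:+; rest ⊤} | OUT={a:0, b:-, d:+; rest ⊤}
  B3: | IN={a:0, b:-, d:+; rest ⊤} | OUT={a:0, b:-, d:+; rest ⊤}
  B4: | IN={b:-, d:+; rest ⊤} | OUT={b:-, d:+; rest ⊤}

Merge at B2: IN[B2] = OUT[B1] = {a: -, b: -, c: ⊤, d: +, e: ⊤, f: ⊤}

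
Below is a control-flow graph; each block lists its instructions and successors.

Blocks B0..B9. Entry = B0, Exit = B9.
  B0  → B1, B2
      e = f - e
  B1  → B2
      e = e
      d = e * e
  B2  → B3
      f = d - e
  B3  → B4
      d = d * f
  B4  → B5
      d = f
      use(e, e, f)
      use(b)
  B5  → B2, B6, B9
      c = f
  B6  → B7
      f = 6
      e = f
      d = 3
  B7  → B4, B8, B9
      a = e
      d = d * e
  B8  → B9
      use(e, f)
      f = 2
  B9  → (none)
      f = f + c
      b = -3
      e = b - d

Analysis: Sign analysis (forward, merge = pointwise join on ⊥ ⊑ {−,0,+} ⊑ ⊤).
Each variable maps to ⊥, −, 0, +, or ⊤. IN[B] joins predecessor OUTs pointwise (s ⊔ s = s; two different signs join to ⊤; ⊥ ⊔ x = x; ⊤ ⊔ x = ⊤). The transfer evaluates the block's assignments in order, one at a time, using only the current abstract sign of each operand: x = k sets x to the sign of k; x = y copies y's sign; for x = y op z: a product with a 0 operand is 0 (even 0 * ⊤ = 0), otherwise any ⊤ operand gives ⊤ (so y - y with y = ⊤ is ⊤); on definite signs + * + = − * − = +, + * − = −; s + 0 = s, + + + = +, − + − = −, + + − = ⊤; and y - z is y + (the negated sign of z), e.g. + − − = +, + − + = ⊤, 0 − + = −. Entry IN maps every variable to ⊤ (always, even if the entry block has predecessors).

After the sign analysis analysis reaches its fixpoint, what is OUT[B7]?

Fixpoint table:
  B0:  IN=(all ⊤)  OUT=(all ⊤)
  B1:  IN=(all ⊤)  OUT=(all ⊤)
  B2:  IN=(all ⊤)  OUT=(all ⊤)
  B3:  IN=(all ⊤)  OUT=(all ⊤)
  B4:  IN=(all ⊤)  OUT=(all ⊤)
  B5:  IN=(all ⊤)  OUT=(all ⊤)
  B6:  IN=(all ⊤)  OUT={d:+, e:+, f:+; rest ⊤}
  B7:  IN={d:+, e:+, f:+; rest ⊤}  OUT={a:+, d:+, e:+, f:+; rest ⊤}
  B8:  IN={a:+, d:+, e:+, f:+; rest ⊤}  OUT={a:+, d:+, e:+, f:+; rest ⊤}
  B9:  IN=(all ⊤)  OUT={b:-; rest ⊤}

Merge at B7: IN[B7] = OUT[B6] = {a: ⊤, b: ⊤, c: ⊤, d: +, e: +, f: +}
Applying B7's transfer function to that IN value gives OUT[B7] (row B7 above).

Answer: {a: +, b: ⊤, c: ⊤, d: +, e: +, f: +}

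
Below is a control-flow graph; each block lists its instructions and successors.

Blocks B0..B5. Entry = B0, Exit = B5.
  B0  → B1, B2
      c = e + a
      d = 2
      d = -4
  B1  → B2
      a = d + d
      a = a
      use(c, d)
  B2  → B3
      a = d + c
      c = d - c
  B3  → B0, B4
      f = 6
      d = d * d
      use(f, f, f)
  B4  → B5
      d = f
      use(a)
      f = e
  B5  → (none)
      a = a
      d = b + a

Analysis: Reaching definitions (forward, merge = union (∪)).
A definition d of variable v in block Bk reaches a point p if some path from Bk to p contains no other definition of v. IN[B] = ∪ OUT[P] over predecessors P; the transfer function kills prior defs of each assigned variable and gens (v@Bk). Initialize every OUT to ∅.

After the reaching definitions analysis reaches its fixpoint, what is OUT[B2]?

Fixpoint table:
  B0: | IN={a@B2, c@B2, d@B3, f@B3} | OUT={a@B2, c@B0, d@B0, f@B3}
  B1: | IN={a@B2, c@B0, d@B0, f@B3} | OUT={a@B1, c@B0, d@B0, f@B3}
  B2: | IN={a@B1, a@B2, c@B0, d@B0, f@B3} | OUT={a@B2, c@B2, d@B0, f@B3}
  B3: | IN={a@B2, c@B2, d@B0, f@B3} | OUT={a@B2, c@B2, d@B3, f@B3}
  B4: | IN={a@B2, c@B2, d@B3, f@B3} | OUT={a@B2, c@B2, d@B4, f@B4}
  B5: | IN={a@B2, c@B2, d@B4, f@B4} | OUT={a@B5, c@B2, d@B5, f@B4}

Merge at B2: IN[B2] = OUT[B0] ⊔ OUT[B1] = {a@B1, a@B2, c@B0, d@B0, f@B3}
Applying B2's transfer function to that IN value gives OUT[B2] (row B2 above).

Answer: {a@B2, c@B2, d@B0, f@B3}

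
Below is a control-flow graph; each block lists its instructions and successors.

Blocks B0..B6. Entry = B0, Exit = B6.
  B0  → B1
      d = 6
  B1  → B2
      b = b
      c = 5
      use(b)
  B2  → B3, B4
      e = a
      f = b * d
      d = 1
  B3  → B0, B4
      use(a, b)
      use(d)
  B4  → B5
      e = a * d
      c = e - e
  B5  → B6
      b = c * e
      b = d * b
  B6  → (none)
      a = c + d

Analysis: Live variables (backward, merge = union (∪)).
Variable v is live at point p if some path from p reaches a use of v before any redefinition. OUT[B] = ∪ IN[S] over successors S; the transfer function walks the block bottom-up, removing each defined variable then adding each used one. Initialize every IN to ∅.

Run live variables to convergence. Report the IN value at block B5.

Answer: {c, d, e}

Working:
Per-block solution:
  B0:  IN={a, b}  OUT={a, b, d}
  B1:  IN={a, b, d}  OUT={a, b, d}
  B2:  IN={a, b, d}  OUT={a, b, d}
  B3:  IN={a, b, d}  OUT={a, b, d}
  B4:  IN={a, d}  OUT={c, d, e}
  B5:  IN={c, d, e}  OUT={c, d}
  B6:  IN={c, d}  OUT={}

Merge at B5: OUT[B5] = IN[B6] = {c, d}
Applying B5's transfer function to that OUT value gives IN[B5] (row B5 above).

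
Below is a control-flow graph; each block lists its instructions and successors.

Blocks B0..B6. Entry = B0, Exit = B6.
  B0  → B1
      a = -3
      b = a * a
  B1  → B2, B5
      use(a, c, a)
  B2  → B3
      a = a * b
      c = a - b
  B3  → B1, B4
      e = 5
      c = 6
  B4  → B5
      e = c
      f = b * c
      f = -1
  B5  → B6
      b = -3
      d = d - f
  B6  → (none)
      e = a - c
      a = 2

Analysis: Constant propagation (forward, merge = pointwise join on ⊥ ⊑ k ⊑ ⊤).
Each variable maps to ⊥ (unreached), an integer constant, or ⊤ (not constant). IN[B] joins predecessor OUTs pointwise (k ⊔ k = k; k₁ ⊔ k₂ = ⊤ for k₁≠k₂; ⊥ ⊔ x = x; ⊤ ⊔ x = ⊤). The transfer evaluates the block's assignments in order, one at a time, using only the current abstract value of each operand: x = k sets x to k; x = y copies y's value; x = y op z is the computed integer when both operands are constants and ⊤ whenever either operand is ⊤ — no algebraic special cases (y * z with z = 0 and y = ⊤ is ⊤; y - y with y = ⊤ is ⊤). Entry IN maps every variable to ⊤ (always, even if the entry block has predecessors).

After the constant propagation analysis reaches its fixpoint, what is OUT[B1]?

Answer: {a: ⊤, b: 9, c: ⊤, d: ⊤, e: ⊤, f: ⊤}

Trace:
Per-block solution:
  B0:   IN=(all ⊤)   OUT={a:-3, b:9; rest ⊤}
  B1:   IN={b:9; rest ⊤}   OUT={b:9; rest ⊤}
  B2:   IN={b:9; rest ⊤}   OUT={b:9; rest ⊤}
  B3:   IN={b:9; rest ⊤}   OUT={b:9, c:6, e:5; rest ⊤}
  B4:   IN={b:9, c:6, e:5; rest ⊤}   OUT={b:9, c:6, e:6, f:-1; rest ⊤}
  B5:   IN={b:9; rest ⊤}   OUT={b:-3; rest ⊤}
  B6:   IN={b:-3; rest ⊤}   OUT={a:2, b:-3; rest ⊤}

Merge at B1: IN[B1] = OUT[B0] ⊔ OUT[B3] = {a: ⊤, b: 9, c: ⊤, d: ⊤, e: ⊤, f: ⊤}
Applying B1's transfer function to that IN value gives OUT[B1] (row B1 above).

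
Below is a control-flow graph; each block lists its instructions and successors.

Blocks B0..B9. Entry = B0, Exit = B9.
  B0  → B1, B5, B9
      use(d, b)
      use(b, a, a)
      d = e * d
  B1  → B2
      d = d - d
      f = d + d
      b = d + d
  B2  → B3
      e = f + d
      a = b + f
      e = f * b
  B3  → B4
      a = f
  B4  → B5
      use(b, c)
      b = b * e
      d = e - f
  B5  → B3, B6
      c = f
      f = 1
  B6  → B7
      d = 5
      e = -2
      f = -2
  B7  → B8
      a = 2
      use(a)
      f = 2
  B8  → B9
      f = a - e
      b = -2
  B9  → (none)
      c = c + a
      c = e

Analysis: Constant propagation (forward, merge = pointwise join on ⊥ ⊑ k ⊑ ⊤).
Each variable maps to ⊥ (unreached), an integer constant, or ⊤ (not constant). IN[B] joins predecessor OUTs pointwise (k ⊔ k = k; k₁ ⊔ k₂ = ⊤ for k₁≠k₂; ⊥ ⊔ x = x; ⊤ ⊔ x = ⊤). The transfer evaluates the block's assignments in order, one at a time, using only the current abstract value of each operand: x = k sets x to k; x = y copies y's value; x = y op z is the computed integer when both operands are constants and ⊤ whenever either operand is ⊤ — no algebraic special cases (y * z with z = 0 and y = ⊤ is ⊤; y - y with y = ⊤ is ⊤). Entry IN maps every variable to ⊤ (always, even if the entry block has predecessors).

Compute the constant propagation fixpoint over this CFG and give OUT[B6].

Answer: {a: ⊤, b: ⊤, c: ⊤, d: 5, e: -2, f: -2}

Working:
Converged values:
  B0:   IN=(all ⊤)   OUT=(all ⊤)
  B1:   IN=(all ⊤)   OUT=(all ⊤)
  B2:   IN=(all ⊤)   OUT=(all ⊤)
  B3:   IN=(all ⊤)   OUT=(all ⊤)
  B4:   IN=(all ⊤)   OUT=(all ⊤)
  B5:   IN=(all ⊤)   OUT={f:1; rest ⊤}
  B6:   IN={f:1; rest ⊤}   OUT={d:5, e:-2, f:-2; rest ⊤}
  B7:   IN={d:5, e:-2, f:-2; rest ⊤}   OUT={a:2, d:5, e:-2, f:2; rest ⊤}
  B8:   IN={a:2, d:5, e:-2, f:2; rest ⊤}   OUT={a:2, b:-2, d:5, e:-2, f:4; rest ⊤}
  B9:   IN=(all ⊤)   OUT=(all ⊤)

Merge at B6: IN[B6] = OUT[B5] = {a: ⊤, b: ⊤, c: ⊤, d: ⊤, e: ⊤, f: 1}
Applying B6's transfer function to that IN value gives OUT[B6] (row B6 above).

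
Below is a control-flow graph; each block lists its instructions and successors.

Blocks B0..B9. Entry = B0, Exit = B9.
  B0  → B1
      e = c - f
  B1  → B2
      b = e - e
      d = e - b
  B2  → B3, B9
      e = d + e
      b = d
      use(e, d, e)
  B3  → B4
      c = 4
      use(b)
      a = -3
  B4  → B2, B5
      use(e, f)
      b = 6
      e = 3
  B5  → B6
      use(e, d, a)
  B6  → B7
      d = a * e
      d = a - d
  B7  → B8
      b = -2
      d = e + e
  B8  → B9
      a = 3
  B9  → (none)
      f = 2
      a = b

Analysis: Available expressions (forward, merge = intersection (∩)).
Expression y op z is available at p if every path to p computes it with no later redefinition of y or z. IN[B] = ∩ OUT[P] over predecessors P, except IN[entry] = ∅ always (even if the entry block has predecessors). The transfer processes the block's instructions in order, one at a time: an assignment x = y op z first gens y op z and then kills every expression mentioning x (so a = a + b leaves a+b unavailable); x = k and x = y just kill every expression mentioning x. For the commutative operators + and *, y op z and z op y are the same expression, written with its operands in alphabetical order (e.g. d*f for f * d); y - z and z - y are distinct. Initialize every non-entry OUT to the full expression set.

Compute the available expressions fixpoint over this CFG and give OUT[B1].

Converged values:
  B0:   IN={}   OUT={c-f}
  B1:   IN={c-f}   OUT={c-f, e-b, e-e}
  B2:   IN={}   OUT={}
  B3:   IN={}   OUT={}
  B4:   IN={}   OUT={}
  B5:   IN={}   OUT={}
  B6:   IN={}   OUT={a*e}
  B7:   IN={a*e}   OUT={a*e, e+e}
  B8:   IN={a*e, e+e}   OUT={e+e}
  B9:   IN={}   OUT={}

Merge at B1: IN[B1] = OUT[B0] = {c-f}
Applying B1's transfer function to that IN value gives OUT[B1] (row B1 above).

Answer: {c-f, e-b, e-e}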